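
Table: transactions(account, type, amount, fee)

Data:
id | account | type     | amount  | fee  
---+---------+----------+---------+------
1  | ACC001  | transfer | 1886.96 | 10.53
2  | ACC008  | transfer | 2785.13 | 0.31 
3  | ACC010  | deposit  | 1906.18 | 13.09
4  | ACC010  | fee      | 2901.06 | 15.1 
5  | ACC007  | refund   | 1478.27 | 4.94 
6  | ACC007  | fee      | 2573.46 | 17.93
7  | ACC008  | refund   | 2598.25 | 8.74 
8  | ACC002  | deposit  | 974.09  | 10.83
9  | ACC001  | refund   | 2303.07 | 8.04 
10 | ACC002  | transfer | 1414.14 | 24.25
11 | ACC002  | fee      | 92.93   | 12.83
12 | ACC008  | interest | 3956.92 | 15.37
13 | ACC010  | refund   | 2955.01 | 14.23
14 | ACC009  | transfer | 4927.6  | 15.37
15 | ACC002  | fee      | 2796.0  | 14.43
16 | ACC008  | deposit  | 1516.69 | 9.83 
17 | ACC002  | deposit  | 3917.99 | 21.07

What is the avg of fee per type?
SELECT type, AVG(fee) as result
FROM transactions
GROUP BY type

Result:
  deposit: 13.71
  fee: 15.07
  interest: 15.37
  refund: 8.99
  transfer: 12.62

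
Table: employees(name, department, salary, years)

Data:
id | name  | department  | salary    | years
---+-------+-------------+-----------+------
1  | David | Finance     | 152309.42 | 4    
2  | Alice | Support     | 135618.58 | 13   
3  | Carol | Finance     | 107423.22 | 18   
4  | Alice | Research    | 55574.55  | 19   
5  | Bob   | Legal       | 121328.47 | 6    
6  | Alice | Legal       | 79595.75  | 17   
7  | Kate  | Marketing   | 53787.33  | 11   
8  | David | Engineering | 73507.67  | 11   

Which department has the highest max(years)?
SELECT department, MAX(years) as val
FROM employees
GROUP BY department
ORDER BY val DESC
LIMIT 1

Result: Research with max(years) = 19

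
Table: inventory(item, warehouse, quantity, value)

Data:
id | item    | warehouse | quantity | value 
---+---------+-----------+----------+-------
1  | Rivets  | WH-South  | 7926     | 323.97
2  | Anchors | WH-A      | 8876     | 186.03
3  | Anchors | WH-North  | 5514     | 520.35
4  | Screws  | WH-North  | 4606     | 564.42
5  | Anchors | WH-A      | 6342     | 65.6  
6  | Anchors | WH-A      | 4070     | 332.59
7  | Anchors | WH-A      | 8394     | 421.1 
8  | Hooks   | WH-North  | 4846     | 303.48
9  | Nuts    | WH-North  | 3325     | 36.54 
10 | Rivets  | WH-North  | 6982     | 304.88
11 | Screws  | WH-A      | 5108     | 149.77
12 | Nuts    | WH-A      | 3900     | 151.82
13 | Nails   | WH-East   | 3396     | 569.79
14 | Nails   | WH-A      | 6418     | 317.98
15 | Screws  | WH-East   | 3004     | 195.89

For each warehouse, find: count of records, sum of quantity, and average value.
SELECT warehouse,
       COUNT(*) as cnt,
       SUM(quantity) as total_quantity,
       AVG(value) as avg_value
FROM inventory
GROUP BY warehouse

Result:
  WH-A: 7 records, 43108 total quantity, 232.13 avg value
  WH-East: 2 records, 6400 total quantity, 382.84 avg value
  WH-North: 5 records, 25273 total quantity, 345.93 avg value
  WH-South: 1 records, 7926 total quantity, 323.97 avg value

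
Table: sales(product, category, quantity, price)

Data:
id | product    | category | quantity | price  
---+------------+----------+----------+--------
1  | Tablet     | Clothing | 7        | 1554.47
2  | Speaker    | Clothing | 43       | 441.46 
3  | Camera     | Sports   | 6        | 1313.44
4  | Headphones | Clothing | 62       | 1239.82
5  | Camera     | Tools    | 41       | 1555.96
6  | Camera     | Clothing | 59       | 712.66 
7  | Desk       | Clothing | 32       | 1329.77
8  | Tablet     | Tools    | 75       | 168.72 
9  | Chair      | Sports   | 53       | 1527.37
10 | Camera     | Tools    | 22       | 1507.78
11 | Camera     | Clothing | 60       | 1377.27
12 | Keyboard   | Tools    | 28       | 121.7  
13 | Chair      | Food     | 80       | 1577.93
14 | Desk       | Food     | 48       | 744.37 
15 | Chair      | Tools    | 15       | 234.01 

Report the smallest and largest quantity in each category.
SELECT category, MIN(quantity), MAX(quantity)
FROM sales
GROUP BY category

Result:
  Clothing: min=7, max=62
  Food: min=48, max=80
  Sports: min=6, max=53
  Tools: min=15, max=75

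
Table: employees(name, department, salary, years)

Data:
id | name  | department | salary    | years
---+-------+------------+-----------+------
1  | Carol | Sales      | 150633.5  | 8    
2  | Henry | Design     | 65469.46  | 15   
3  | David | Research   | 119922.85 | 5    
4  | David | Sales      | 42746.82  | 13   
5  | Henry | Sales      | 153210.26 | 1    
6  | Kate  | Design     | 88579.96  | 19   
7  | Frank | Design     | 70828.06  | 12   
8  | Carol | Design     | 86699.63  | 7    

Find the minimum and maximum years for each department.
SELECT department, MIN(years), MAX(years)
FROM employees
GROUP BY department

Result:
  Design: min=7, max=19
  Research: min=5, max=5
  Sales: min=1, max=13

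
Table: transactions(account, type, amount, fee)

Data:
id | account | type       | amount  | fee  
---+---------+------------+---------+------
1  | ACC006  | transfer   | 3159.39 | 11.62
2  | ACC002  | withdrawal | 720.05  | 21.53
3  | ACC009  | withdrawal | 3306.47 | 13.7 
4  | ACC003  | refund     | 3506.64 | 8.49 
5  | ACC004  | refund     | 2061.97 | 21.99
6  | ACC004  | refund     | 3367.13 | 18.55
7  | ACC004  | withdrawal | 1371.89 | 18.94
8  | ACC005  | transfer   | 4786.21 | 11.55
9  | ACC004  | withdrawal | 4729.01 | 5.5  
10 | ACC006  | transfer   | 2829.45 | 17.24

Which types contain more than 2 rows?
SELECT type, COUNT(*) as cnt
FROM transactions
GROUP BY type
HAVING COUNT(*) > 2

Result:
  refund: 3
  transfer: 3
  withdrawal: 4

Note: HAVING filters groups after aggregation, WHERE filters rows before.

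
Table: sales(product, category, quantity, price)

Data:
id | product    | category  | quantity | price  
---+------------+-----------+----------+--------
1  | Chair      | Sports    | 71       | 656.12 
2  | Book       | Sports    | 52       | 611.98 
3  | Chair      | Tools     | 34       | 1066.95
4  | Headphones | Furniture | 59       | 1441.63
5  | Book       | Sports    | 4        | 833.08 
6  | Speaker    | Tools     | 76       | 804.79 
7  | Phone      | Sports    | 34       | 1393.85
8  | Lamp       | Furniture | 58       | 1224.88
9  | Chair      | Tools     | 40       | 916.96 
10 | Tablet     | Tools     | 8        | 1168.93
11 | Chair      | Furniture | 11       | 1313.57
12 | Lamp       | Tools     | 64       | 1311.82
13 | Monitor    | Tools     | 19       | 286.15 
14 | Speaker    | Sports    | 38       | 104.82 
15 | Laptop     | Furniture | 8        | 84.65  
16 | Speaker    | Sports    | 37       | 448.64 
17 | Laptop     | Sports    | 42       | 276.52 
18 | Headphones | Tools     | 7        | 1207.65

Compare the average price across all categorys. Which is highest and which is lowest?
SELECT category, AVG(price)
FROM sales
GROUP BY category
ORDER BY AVG(price)

All groups:
  Sports: 617.86
  Tools: 966.18
  Furniture: 1016.18

Highest: Furniture (1016.18)
Lowest: Sports (617.86)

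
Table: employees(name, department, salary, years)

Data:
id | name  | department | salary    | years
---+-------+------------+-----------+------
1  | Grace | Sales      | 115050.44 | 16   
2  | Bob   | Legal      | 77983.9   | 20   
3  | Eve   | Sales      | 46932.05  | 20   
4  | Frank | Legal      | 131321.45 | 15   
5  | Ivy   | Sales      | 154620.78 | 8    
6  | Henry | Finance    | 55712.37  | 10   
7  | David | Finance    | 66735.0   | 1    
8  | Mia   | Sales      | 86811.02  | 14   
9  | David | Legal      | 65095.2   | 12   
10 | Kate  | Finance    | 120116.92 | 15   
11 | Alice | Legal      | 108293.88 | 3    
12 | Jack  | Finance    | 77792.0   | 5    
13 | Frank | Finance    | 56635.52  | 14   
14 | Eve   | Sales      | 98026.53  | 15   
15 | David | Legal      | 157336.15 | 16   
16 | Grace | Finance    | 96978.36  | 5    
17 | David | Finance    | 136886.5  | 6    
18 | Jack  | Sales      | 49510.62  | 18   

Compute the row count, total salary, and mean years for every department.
SELECT department,
       COUNT(*) as cnt,
       SUM(salary) as total_salary,
       AVG(years) as avg_years
FROM employees
GROUP BY department

Result:
  Finance: 7 records, 610856.67 total salary, 8.00 avg years
  Legal: 5 records, 540030.58 total salary, 13.20 avg years
  Sales: 6 records, 550951.44 total salary, 15.17 avg years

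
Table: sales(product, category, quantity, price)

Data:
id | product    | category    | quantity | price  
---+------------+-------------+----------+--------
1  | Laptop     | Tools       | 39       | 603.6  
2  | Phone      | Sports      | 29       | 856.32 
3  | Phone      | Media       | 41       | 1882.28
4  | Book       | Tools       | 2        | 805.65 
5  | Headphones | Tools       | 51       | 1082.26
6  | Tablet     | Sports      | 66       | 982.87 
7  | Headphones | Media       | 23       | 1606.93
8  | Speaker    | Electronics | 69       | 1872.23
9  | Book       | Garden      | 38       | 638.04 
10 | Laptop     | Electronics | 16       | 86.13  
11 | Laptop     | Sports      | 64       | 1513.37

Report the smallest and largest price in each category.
SELECT category, MIN(price), MAX(price)
FROM sales
GROUP BY category

Result:
  Electronics: min=86.13, max=1872.23
  Garden: min=638.04, max=638.04
  Media: min=1606.93, max=1882.28
  Sports: min=856.32, max=1513.37
  Tools: min=603.60, max=1082.26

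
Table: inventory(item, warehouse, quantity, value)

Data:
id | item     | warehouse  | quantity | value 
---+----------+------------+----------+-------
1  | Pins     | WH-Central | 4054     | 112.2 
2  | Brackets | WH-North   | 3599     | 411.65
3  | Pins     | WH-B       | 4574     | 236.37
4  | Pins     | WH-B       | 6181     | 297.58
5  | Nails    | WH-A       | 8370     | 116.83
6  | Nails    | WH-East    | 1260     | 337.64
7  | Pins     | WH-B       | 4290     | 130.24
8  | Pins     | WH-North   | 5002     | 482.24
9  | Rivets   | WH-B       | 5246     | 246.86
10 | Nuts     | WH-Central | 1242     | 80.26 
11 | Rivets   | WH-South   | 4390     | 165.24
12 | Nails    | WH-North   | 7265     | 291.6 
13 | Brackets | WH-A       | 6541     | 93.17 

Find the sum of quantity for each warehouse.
SELECT warehouse, SUM(quantity) as result
FROM inventory
GROUP BY warehouse

Result:
  WH-A: 14911
  WH-B: 20291
  WH-Central: 5296
  WH-East: 1260
  WH-North: 15866
  WH-South: 4390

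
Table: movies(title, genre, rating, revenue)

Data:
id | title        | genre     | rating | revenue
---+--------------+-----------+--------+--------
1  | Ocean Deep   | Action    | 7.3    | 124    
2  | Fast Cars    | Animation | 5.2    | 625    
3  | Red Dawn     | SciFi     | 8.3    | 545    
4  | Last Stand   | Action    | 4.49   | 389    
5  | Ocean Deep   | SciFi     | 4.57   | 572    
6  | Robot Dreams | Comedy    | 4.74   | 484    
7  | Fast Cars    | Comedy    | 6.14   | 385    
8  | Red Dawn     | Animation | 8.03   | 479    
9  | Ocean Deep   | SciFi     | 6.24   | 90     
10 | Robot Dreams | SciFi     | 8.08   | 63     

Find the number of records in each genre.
SELECT genre, COUNT(*) as count
FROM movies
GROUP BY genre

Result:
  Action: 2
  Animation: 2
  Comedy: 2
  SciFi: 4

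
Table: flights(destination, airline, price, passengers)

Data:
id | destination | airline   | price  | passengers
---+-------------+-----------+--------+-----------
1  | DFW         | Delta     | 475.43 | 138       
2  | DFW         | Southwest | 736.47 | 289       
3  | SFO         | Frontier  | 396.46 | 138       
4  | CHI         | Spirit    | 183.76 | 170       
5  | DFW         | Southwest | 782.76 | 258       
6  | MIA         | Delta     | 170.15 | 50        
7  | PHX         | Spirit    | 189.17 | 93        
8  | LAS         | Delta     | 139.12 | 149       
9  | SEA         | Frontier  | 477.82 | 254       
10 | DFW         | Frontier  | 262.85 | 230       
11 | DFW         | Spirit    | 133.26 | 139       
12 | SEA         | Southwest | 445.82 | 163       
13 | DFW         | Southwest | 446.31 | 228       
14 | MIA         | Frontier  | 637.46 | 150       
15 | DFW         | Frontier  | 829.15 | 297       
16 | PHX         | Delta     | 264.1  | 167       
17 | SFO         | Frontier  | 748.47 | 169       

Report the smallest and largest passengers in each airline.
SELECT airline, MIN(passengers), MAX(passengers)
FROM flights
GROUP BY airline

Result:
  Delta: min=50, max=167
  Frontier: min=138, max=297
  Southwest: min=163, max=289
  Spirit: min=93, max=170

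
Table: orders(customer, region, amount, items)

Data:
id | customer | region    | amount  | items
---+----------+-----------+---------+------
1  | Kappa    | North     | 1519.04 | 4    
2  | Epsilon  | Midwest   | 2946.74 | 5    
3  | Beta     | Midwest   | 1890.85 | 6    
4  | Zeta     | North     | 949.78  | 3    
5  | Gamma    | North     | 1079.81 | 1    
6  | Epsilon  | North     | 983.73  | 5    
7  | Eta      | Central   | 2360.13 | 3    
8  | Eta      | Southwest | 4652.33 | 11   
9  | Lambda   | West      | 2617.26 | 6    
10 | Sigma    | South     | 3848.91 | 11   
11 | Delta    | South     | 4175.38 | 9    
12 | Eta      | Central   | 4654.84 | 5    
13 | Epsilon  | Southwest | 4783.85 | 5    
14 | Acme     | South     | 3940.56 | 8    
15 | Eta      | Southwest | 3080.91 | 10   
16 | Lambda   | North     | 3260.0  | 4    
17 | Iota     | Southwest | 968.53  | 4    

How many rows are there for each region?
SELECT region, COUNT(*) as count
FROM orders
GROUP BY region

Result:
  Central: 2
  Midwest: 2
  North: 5
  South: 3
  Southwest: 4
  West: 1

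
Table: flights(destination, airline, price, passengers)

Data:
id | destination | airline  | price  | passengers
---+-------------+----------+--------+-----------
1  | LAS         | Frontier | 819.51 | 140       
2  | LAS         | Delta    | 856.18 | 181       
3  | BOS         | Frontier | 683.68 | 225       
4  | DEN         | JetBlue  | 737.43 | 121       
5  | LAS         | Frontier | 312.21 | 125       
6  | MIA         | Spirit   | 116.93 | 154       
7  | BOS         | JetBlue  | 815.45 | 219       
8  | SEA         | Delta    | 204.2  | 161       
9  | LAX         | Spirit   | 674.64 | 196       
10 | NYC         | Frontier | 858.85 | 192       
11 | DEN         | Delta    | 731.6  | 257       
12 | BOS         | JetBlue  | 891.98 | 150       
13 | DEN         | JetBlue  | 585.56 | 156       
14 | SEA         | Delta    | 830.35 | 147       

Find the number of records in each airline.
SELECT airline, COUNT(*) as count
FROM flights
GROUP BY airline

Result:
  Delta: 4
  Frontier: 4
  JetBlue: 4
  Spirit: 2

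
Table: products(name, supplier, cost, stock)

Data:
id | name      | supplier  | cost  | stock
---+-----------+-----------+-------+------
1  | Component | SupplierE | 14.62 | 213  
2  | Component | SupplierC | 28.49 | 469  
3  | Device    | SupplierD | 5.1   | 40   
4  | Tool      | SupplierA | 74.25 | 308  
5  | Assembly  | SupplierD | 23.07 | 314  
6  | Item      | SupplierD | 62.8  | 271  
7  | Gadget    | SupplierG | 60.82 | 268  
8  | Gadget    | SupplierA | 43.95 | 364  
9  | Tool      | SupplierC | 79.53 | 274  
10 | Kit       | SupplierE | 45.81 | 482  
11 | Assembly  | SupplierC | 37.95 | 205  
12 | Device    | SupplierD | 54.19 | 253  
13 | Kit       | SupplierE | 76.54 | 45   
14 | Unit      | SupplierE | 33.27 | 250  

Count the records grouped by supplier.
SELECT supplier, COUNT(*) as count
FROM products
GROUP BY supplier

Result:
  SupplierA: 2
  SupplierC: 3
  SupplierD: 4
  SupplierE: 4
  SupplierG: 1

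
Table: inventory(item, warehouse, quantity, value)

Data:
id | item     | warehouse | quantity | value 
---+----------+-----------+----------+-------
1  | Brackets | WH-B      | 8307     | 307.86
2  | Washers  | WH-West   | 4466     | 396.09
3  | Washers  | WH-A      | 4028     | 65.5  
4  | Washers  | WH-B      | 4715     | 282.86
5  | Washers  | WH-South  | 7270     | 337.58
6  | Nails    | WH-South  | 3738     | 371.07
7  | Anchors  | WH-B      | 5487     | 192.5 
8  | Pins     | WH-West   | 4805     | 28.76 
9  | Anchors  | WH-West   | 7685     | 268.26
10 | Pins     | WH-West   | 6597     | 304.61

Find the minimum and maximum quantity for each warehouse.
SELECT warehouse, MIN(quantity), MAX(quantity)
FROM inventory
GROUP BY warehouse

Result:
  WH-A: min=4028, max=4028
  WH-B: min=4715, max=8307
  WH-South: min=3738, max=7270
  WH-West: min=4466, max=7685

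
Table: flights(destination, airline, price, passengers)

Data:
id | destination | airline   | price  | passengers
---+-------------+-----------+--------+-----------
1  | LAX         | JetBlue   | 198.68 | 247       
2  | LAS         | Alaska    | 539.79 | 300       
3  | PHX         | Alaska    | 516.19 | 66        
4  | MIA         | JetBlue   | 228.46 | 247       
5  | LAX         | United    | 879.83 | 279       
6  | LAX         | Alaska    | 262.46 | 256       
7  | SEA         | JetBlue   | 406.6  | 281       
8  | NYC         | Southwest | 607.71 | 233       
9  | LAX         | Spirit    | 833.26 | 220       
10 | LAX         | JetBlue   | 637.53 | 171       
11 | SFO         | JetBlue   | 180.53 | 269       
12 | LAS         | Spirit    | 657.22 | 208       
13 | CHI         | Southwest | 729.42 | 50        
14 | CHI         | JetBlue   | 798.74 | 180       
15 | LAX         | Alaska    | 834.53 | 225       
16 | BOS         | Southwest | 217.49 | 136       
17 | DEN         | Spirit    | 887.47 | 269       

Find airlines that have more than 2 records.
SELECT airline, COUNT(*) as cnt
FROM flights
GROUP BY airline
HAVING COUNT(*) > 2

Result:
  Alaska: 4
  JetBlue: 6
  Southwest: 3
  Spirit: 3

Note: HAVING filters groups after aggregation, WHERE filters rows before.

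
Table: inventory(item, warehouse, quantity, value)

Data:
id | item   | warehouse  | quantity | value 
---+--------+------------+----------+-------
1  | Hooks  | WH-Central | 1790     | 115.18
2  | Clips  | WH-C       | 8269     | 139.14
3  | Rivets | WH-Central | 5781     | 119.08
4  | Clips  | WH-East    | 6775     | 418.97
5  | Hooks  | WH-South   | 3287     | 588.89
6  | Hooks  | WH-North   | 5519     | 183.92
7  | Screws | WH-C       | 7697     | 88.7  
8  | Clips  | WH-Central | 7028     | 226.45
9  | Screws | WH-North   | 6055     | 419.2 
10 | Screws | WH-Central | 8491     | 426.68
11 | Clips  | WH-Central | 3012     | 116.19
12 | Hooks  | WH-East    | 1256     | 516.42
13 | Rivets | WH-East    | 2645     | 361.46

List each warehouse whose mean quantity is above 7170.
SELECT warehouse, AVG(quantity)
FROM inventory
GROUP BY warehouse
HAVING AVG(quantity) > 7170

Result:
  WH-C: avg=7983.00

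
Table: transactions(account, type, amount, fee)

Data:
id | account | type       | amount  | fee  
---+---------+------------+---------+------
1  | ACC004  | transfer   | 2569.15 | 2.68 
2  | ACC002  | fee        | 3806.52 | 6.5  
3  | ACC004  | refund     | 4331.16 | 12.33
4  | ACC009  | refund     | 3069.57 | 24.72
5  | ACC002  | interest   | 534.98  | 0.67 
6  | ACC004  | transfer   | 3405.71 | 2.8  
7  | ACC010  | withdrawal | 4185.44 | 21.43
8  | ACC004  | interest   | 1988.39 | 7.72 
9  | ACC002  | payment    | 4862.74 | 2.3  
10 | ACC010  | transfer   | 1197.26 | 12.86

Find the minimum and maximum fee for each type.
SELECT type, MIN(fee), MAX(fee)
FROM transactions
GROUP BY type

Result:
  fee: min=6.50, max=6.50
  interest: min=0.67, max=7.72
  payment: min=2.30, max=2.30
  refund: min=12.33, max=24.72
  transfer: min=2.68, max=12.86
  withdrawal: min=21.43, max=21.43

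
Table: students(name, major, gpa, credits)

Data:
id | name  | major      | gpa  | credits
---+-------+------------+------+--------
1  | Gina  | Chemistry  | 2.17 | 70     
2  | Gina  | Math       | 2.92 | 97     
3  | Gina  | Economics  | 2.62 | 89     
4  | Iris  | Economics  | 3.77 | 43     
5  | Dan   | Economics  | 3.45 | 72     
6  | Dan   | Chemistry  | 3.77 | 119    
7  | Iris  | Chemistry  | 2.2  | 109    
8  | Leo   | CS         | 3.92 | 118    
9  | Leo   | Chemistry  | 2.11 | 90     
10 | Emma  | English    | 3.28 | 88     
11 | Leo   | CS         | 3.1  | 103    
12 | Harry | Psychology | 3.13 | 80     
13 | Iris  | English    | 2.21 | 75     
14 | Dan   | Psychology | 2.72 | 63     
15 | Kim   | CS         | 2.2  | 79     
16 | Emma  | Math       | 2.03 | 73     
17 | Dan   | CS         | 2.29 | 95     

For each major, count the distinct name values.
SELECT major, COUNT(DISTINCT name)
FROM students
GROUP BY major

Result:
  CS: 3 distinct
  Chemistry: 4 distinct
  Economics: 3 distinct
  English: 2 distinct
  Math: 2 distinct
  Psychology: 2 distinct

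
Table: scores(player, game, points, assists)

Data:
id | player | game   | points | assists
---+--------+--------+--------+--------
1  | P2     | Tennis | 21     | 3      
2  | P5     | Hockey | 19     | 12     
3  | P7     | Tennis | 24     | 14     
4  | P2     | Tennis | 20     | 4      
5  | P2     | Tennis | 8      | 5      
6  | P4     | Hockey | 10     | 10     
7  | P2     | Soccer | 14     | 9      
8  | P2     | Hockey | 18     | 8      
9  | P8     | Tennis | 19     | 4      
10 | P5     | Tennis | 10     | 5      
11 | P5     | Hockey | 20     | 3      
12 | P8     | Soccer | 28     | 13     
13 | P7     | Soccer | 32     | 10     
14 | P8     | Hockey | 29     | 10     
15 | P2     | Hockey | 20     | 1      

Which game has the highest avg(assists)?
SELECT game, AVG(assists) as val
FROM scores
GROUP BY game
ORDER BY val DESC
LIMIT 1

Result: Soccer with avg(assists) = 10.67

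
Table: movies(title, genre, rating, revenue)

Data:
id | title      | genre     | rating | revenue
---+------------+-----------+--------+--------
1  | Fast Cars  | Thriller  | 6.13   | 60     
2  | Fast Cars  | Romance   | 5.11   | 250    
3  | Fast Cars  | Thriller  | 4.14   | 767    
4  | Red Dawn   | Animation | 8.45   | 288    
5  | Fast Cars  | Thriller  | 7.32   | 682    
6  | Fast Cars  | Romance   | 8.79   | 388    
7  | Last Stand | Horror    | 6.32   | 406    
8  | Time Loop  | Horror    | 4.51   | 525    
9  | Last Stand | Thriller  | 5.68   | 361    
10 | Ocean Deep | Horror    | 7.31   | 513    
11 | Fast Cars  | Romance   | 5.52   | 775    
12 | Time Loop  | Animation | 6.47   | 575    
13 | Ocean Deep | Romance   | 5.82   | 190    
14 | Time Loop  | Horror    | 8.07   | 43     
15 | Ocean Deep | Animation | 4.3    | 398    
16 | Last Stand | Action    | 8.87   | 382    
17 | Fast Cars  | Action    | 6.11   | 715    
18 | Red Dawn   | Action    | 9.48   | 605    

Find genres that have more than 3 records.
SELECT genre, COUNT(*) as cnt
FROM movies
GROUP BY genre
HAVING COUNT(*) > 3

Result:
  Horror: 4
  Romance: 4
  Thriller: 4

Note: HAVING filters groups after aggregation, WHERE filters rows before.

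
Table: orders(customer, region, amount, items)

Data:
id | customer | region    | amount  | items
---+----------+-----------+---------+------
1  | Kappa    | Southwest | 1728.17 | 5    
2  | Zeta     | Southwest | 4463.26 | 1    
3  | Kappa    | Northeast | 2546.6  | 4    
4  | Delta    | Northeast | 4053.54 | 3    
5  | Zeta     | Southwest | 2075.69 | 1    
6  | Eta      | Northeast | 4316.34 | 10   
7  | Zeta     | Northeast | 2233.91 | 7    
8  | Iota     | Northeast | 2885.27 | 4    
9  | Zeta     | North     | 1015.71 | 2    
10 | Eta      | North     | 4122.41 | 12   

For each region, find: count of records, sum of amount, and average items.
SELECT region,
       COUNT(*) as cnt,
       SUM(amount) as total_amount,
       AVG(items) as avg_items
FROM orders
GROUP BY region

Result:
  North: 2 records, 5138.12 total amount, 7.00 avg items
  Northeast: 5 records, 16035.66 total amount, 5.60 avg items
  Southwest: 3 records, 8267.12 total amount, 2.33 avg items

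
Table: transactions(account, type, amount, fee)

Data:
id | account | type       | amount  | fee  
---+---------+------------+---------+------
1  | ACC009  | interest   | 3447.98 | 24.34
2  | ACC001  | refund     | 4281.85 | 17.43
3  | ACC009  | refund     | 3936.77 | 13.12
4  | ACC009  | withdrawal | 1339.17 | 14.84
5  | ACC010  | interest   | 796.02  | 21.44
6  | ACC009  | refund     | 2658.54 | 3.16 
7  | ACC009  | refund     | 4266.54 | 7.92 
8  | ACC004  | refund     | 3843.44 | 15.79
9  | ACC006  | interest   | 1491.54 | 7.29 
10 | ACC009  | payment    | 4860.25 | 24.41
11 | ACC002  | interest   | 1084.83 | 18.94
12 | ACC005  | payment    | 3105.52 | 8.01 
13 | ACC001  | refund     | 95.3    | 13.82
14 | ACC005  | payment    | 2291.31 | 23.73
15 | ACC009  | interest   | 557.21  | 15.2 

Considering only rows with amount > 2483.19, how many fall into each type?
SELECT type, COUNT(*)
FROM transactions
WHERE amount > 2483.19
GROUP BY type

Note: WHERE filters rows before grouping.

Result:
  interest: 1
  payment: 2
  refund: 5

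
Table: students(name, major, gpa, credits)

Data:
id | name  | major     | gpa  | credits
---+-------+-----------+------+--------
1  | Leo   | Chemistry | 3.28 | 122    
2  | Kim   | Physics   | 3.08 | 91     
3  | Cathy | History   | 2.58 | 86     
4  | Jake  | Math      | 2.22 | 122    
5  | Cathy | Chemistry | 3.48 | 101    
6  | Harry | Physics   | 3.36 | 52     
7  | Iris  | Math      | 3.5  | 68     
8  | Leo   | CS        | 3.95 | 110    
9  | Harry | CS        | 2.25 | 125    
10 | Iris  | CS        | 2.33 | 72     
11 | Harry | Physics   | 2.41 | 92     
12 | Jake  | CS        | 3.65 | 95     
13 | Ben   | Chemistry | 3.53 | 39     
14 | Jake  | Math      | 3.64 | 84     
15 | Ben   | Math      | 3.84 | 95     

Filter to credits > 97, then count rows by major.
SELECT major, COUNT(*)
FROM students
WHERE credits > 97
GROUP BY major

Note: WHERE filters rows before grouping.

Result:
  CS: 2
  Chemistry: 2
  Math: 1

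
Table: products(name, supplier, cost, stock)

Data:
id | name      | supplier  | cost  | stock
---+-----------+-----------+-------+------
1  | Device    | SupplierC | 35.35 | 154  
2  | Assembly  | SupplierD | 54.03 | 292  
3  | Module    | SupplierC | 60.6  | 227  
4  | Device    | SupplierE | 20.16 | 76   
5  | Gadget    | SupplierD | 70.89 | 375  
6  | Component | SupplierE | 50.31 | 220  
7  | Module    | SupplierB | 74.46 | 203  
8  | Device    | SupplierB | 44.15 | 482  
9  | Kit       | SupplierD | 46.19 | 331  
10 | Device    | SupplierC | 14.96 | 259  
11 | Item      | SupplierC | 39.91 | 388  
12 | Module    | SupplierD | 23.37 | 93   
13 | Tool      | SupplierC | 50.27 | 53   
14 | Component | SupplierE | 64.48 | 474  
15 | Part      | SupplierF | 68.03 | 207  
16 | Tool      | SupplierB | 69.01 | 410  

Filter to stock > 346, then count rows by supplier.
SELECT supplier, COUNT(*)
FROM products
WHERE stock > 346
GROUP BY supplier

Note: WHERE filters rows before grouping.

Result:
  SupplierB: 2
  SupplierC: 1
  SupplierD: 1
  SupplierE: 1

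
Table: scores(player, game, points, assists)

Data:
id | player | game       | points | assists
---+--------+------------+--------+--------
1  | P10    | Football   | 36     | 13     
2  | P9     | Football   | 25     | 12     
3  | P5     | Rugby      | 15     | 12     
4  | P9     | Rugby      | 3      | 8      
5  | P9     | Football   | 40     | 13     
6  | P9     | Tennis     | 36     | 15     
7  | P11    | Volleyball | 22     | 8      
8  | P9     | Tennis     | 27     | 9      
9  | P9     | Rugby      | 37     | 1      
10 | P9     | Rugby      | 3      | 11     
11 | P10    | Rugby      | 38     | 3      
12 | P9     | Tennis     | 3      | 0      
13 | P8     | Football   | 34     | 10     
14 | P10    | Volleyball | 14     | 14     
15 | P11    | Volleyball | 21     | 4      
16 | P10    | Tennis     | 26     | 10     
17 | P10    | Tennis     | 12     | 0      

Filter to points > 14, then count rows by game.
SELECT game, COUNT(*)
FROM scores
WHERE points > 14
GROUP BY game

Note: WHERE filters rows before grouping.

Result:
  Football: 4
  Rugby: 3
  Tennis: 3
  Volleyball: 2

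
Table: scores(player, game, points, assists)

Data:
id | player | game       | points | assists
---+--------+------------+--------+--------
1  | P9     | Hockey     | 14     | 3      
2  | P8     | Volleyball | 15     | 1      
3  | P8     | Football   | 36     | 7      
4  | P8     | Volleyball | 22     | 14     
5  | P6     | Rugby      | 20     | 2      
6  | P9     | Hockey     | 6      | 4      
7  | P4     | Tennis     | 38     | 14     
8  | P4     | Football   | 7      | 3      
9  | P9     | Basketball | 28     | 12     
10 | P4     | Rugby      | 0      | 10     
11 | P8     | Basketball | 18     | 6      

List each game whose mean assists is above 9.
SELECT game, AVG(assists)
FROM scores
GROUP BY game
HAVING AVG(assists) > 9

Result:
  Tennis: avg=14.00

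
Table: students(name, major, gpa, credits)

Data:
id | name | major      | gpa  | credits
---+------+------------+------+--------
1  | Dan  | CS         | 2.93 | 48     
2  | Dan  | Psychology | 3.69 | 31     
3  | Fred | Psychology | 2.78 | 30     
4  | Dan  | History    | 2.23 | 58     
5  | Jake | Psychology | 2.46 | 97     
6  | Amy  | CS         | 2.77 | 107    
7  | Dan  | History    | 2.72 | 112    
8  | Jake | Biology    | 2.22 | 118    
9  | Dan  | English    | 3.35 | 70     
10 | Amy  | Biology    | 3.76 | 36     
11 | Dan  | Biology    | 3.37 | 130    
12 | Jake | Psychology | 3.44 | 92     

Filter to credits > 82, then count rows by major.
SELECT major, COUNT(*)
FROM students
WHERE credits > 82
GROUP BY major

Note: WHERE filters rows before grouping.

Result:
  Biology: 2
  CS: 1
  History: 1
  Psychology: 2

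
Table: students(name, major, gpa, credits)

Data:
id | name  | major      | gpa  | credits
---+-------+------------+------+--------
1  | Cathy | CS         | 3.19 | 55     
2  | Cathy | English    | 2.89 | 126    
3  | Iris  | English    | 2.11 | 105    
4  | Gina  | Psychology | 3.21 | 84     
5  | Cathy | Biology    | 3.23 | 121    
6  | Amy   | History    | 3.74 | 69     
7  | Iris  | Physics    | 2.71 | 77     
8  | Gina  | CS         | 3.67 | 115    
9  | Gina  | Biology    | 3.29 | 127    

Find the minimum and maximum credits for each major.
SELECT major, MIN(credits), MAX(credits)
FROM students
GROUP BY major

Result:
  Biology: min=121, max=127
  CS: min=55, max=115
  English: min=105, max=126
  History: min=69, max=69
  Physics: min=77, max=77
  Psychology: min=84, max=84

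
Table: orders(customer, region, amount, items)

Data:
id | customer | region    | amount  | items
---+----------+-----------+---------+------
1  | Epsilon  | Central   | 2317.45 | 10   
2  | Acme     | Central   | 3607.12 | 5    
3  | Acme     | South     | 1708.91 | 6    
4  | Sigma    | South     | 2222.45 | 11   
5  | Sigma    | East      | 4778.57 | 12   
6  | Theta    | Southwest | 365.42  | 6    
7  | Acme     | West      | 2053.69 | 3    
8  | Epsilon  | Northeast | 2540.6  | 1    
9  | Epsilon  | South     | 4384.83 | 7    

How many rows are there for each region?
SELECT region, COUNT(*) as count
FROM orders
GROUP BY region

Result:
  Central: 2
  East: 1
  Northeast: 1
  South: 3
  Southwest: 1
  West: 1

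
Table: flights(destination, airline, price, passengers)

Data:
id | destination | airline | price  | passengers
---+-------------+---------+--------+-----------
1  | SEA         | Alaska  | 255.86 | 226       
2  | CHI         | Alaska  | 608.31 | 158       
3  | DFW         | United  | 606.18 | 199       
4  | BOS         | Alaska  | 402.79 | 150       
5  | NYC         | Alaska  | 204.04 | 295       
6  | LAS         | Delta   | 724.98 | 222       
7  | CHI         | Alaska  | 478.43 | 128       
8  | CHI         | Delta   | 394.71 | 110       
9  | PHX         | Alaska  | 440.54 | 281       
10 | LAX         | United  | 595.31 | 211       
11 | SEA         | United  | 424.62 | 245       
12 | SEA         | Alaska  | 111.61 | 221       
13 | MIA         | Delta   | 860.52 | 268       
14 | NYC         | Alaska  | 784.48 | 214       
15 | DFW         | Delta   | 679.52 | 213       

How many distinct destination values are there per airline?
SELECT airline, COUNT(DISTINCT destination)
FROM flights
GROUP BY airline

Result:
  Alaska: 5 distinct
  Delta: 4 distinct
  United: 3 distinct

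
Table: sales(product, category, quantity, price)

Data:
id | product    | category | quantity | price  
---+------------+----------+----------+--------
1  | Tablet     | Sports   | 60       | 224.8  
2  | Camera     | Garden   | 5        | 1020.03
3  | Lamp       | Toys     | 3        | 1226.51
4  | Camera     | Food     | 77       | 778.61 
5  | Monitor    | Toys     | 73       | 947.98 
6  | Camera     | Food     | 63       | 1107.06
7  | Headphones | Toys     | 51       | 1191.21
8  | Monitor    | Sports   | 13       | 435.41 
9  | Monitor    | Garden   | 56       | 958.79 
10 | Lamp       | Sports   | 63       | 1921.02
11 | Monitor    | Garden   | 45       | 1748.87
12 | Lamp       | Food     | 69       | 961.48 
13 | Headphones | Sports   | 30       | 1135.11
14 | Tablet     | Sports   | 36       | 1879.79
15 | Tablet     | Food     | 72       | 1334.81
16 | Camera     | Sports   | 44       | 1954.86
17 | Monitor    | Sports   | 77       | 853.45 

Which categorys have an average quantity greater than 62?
SELECT category, AVG(quantity)
FROM sales
GROUP BY category
HAVING AVG(quantity) > 62

Result:
  Food: avg=70.25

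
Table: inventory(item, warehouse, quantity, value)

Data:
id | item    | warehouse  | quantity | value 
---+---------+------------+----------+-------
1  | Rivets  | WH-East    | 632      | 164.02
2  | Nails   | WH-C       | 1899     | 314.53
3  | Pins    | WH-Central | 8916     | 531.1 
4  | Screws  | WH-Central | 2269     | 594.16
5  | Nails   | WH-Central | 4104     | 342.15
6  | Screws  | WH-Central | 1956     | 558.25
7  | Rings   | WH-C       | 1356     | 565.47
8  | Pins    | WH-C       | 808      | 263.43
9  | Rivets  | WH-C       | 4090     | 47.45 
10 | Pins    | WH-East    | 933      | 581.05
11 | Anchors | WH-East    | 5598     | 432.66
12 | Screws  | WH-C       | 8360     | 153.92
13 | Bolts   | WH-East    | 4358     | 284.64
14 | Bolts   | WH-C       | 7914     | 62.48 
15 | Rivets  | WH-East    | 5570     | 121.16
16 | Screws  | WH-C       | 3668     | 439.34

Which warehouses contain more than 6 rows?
SELECT warehouse, COUNT(*) as cnt
FROM inventory
GROUP BY warehouse
HAVING COUNT(*) > 6

Result:
  WH-C: 7

Note: HAVING filters groups after aggregation, WHERE filters rows before.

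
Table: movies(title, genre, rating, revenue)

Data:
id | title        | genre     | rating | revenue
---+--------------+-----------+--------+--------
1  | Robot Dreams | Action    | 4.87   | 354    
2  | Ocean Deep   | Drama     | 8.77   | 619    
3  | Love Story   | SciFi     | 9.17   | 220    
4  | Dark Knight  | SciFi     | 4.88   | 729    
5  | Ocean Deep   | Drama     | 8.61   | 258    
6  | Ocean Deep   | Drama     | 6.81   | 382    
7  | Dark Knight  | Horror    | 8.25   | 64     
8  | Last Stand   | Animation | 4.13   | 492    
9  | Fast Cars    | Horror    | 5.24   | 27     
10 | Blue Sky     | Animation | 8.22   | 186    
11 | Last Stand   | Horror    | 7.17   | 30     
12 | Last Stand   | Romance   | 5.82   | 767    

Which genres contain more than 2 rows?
SELECT genre, COUNT(*) as cnt
FROM movies
GROUP BY genre
HAVING COUNT(*) > 2

Result:
  Drama: 3
  Horror: 3

Note: HAVING filters groups after aggregation, WHERE filters rows before.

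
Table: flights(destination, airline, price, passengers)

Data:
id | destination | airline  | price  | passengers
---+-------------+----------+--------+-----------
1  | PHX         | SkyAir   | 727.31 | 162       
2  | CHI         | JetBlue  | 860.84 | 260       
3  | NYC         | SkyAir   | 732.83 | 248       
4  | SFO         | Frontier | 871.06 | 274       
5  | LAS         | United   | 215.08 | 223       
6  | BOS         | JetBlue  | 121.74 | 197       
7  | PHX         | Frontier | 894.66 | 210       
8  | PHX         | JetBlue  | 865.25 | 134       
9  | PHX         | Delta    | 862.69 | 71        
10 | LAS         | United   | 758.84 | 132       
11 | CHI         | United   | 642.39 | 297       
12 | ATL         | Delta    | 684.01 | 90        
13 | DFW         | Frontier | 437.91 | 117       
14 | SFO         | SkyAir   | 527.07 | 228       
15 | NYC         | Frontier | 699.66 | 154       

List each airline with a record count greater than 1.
SELECT airline, COUNT(*) as cnt
FROM flights
GROUP BY airline
HAVING COUNT(*) > 1

Result:
  Delta: 2
  Frontier: 4
  JetBlue: 3
  SkyAir: 3
  United: 3

Note: HAVING filters groups after aggregation, WHERE filters rows before.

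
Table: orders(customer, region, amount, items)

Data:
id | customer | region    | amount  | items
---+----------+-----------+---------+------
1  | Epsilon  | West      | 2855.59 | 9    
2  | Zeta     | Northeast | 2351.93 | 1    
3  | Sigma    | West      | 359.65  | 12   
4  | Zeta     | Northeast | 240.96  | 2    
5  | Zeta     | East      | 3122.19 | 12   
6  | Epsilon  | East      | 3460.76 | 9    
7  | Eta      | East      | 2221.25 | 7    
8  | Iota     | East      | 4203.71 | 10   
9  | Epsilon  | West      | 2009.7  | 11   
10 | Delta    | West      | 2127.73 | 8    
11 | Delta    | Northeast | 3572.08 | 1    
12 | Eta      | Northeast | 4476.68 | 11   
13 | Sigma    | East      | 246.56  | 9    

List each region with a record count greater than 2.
SELECT region, COUNT(*) as cnt
FROM orders
GROUP BY region
HAVING COUNT(*) > 2

Result:
  East: 5
  Northeast: 4
  West: 4

Note: HAVING filters groups after aggregation, WHERE filters rows before.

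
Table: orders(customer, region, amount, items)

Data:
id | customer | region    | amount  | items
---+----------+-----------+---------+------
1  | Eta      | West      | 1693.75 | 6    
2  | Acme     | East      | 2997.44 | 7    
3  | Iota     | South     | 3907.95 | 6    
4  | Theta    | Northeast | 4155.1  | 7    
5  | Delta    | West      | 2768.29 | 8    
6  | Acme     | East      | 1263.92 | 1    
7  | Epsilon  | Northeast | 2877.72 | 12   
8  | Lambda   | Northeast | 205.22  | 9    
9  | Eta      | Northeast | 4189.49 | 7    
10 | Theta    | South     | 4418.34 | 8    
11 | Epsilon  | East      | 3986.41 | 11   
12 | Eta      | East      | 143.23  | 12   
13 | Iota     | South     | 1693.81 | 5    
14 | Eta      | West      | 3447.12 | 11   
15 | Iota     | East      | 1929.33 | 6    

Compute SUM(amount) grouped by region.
SELECT region, SUM(amount) as result
FROM orders
GROUP BY region

Result:
  East: 10320.33
  Northeast: 11427.53
  South: 10020.10
  West: 7909.16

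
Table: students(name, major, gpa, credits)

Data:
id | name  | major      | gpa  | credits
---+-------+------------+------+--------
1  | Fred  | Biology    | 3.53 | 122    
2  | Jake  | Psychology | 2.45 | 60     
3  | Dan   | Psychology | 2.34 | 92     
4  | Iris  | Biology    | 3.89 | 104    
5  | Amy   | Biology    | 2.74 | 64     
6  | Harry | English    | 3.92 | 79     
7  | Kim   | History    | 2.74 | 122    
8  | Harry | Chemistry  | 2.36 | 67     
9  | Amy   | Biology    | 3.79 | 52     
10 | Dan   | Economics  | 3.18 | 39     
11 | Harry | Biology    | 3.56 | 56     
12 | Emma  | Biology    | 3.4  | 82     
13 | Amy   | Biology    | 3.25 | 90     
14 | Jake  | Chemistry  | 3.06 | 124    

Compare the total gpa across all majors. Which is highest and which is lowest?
SELECT major, SUM(gpa)
FROM students
GROUP BY major
ORDER BY SUM(gpa)

All groups:
  History: 2.74
  Economics: 3.18
  English: 3.92
  Psychology: 4.79
  Chemistry: 5.42
  Biology: 24.16

Highest: Biology (24.16)
Lowest: History (2.74)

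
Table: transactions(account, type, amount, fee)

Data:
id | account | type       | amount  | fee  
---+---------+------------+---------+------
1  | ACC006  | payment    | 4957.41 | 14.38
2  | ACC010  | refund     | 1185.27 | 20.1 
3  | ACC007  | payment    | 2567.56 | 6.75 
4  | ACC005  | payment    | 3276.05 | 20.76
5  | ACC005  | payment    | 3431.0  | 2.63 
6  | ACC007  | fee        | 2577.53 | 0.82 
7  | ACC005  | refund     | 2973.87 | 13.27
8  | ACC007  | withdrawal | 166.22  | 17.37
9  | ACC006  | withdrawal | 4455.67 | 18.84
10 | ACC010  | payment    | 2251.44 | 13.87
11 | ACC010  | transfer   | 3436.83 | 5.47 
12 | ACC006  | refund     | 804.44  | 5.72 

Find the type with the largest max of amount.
SELECT type, MAX(amount) as val
FROM transactions
GROUP BY type
ORDER BY val DESC
LIMIT 1

Result: payment with max(amount) = 4957.41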